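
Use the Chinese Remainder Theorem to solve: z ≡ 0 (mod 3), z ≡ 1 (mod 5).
M = 3 × 5 = 15. M₁ = 5, y₁ ≡ 2 (mod 3). M₂ = 3, y₂ ≡ 2 (mod 5). z = 0×5×2 + 1×3×2 ≡ 6 (mod 15)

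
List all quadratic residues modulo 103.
QRs mod 103: {1, 2, 4, 7, 8, 9, 13, 14, 15, 16, 17, 18, 19, 23, 25, 26, 28, 29, 30, 32, 33, 34, 36, 38, 41, 46, 49, 50, 52, 55, 56, 58, 59, 60, 61, 63, 64, 66, 68, 72, 76, 79, 81, 82, 83, 91, 92, 93, 97, 98, 100}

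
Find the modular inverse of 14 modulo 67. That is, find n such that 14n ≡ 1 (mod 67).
24

Using Extended Euclidean Algorithm:
gcd(14, 67) = 1
Bezout coefficients: 14 × 24 + 67 × -5 = 1
So 14 × 24 ≡ 1 (mod 67)
The inverse is 24 mod 67 = 24
Verification: 14 × 24 = 336 = 5 × 67 + 1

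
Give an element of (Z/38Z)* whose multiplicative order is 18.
3 has order 18 mod 38 since 3^{18} ≡ 1 (mod 38) and no smaller power works.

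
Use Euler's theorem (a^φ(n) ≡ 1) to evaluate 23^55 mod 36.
By Euler: 23^{12} ≡ 1 (mod 36) since gcd(23, 36) = 1. 55 = 4×12 + 7. So 23^{55} ≡ 23^{7} ≡ 23 (mod 36)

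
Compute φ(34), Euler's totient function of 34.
16

Prime factorization: 34 = 2 × 17
Using the formula φ(n) = n × Π(1 - 1/p) for each prime factor p:
φ(34) = 34 × (1 - 1/2) × (1 - 1/17)
φ(34) = 16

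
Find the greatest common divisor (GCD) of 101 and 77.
1

Using the Euclidean algorithm:
101 = 1 × 77 + 24
77 = 3 × 24 + 5
24 = 4 × 5 + 4
5 = 1 × 4 + 1
4 = 4 × 1 + 0

GCD(101, 77) = 1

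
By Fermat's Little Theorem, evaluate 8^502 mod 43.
By Fermat: 8^{42} ≡ 1 (mod 43). 502 ≡ 40 (mod 42). So 8^{502} ≡ 8^{40} ≡ 41 (mod 43)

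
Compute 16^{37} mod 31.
8

Using successive squaring:
Binary expansion of 37: 100101
Powers of 16 mod 31 (each is the square of the previous):
  16^1 ≡ 16 (mod 31)
  16^2 ≡ 16² = 256 ≡ 8 (mod 31)
  16^4 ≡ 8² = 64 ≡ 2 (mod 31)
  16^8 ≡ 2² = 4 ≡ 4 (mod 31)
  16^16 ≡ 4² = 16 ≡ 16 (mod 31)
  16^32 ≡ 16² = 256 ≡ 8 (mod 31)
37 = 32 + 4 + 1, so 16^37 = 16^32 × 16^4 × 16^1 ≡ 8 × 2 × 16 (mod 31)
Multiplying step by step:
  8 × 2 = 16 ≡ 16 (mod 31)
  16 × 16 = 256 ≡ 8 (mod 31)
Result: 16^37 ≡ 8 (mod 31)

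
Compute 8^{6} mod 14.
8

Using successive squaring:
Binary expansion of 6: 110
Powers of 8 mod 14 (each is the square of the previous):
  8^1 ≡ 8 (mod 14)
  8^2 ≡ 8² = 64 ≡ 8 (mod 14)
  8^4 ≡ 8² = 64 ≡ 8 (mod 14)
6 = 4 + 2, so 8^6 = 8^4 × 8^2 ≡ 8 × 8 (mod 14)
Multiplying step by step:
  8 × 8 = 64 ≡ 8 (mod 14)
Result: 8^6 ≡ 8 (mod 14)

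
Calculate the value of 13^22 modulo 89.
Using repeated squaring. 22 = 16 + 4 + 2 (binary 10110). Repeated squaring mod 89: 13^1 ≡ 13; 13^2 ≡ 13² = 169 ≡ 80; 13^4 ≡ 80² = 6400 ≡ 81; 13^8 ≡ 81² = 6561 ≡ 64; 13^16 ≡ 64² = 4096 ≡ 2. Multiply: 13^22 = 13^16 × 13^4 × 13^2 ≡ 2 × 81 × 80 (mod 89): 2 × 81 = 162 ≡ 73; 73 × 80 = 5840 ≡ 55. So 13^22 ≡ 55 (mod 89).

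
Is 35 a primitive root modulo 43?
p - 1 = 42 has prime divisors 2, 3, 7. Check 35^(42/q) mod 43 for each: 35^(42/2) = 35^21 ≡ 1, 35^(42/3) = 35^14 ≡ 1, 35^(42/7) = 35^6 ≡ 16 (mod 43). Since 35^21 ≡ 1 (mod 43), the order of 35 divides 21 (in fact the order is 7) ≠ 42, so it is not a primitive root.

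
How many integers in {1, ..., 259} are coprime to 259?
216

Prime factorization: 259 = 7 × 37
Using the formula φ(n) = n × Π(1 - 1/p) for each prime factor p:
φ(259) = 259 × (1 - 1/7) × (1 - 1/37)
φ(259) = 216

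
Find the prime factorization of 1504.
2^5 × 47

Divide by primes starting from smallest:
1504 ÷ 2 = 752
752 ÷ 2 = 376
376 ÷ 2 = 188
188 ÷ 2 = 94
94 ÷ 2 = 47
47 ÷ 47 = 1

1504 = 2^5 × 47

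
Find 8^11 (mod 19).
Using repeated squaring. 11 = 8 + 2 + 1 (binary 1011). Repeated squaring mod 19: 8^1 ≡ 8; 8^2 ≡ 8² = 64 ≡ 7; 8^4 ≡ 7² = 49 ≡ 11; 8^8 ≡ 11² = 121 ≡ 7. Multiply: 8^11 = 8^8 × 8^2 × 8^1 ≡ 7 × 7 × 8 (mod 19): 7 × 7 = 49 ≡ 11; 11 × 8 = 88 ≡ 12. So 8^11 ≡ 12 (mod 19).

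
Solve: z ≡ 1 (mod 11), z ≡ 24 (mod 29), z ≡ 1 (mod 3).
M = 11 × 29 × 3 = 957. M₁ = 87, y₁ ≡ 10 (mod 11). M₂ = 33, y₂ ≡ 22 (mod 29). M₃ = 319, y₃ ≡ 1 (mod 3). z = 1×87×10 + 24×33×22 + 1×319×1 ≡ 430 (mod 957)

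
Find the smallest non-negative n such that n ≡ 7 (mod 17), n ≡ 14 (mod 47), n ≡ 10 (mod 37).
19472

Using the Chinese Remainder Theorem:
M = product of moduli = 29563
For equation 1: M_1 = 1739, 1739 ≡ 5 (mod 17), inverse of 1739 mod 17 is 7 (check: 5 × 7 = 35 ≡ 1 (mod 17))
For equation 2: M_2 = 629, 629 ≡ 18 (mod 47), inverse of 629 mod 47 is 34 (check: 18 × 34 = 612 ≡ 1 (mod 47))
For equation 3: M_3 = 799, 799 ≡ 22 (mod 37), inverse of 799 mod 37 is 32 (check: 22 × 32 = 704 ≡ 1 (mod 37))
Combine: n ≡ Σ r_i×M_i×(M_i⁻¹ mod m_i) = 7×1739×7 + 14×629×34 + 10×799×32 = 85211 + 299404 + 255680 = 640295
640295 mod 29563 = 19472
n ≡ 19472 (mod 29563)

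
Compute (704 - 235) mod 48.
37

(704 - 235) = 469
469 mod 48 = 37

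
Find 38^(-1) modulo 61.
53

Using Extended Euclidean Algorithm:
gcd(38, 61) = 1
Bezout coefficients: 38 × -8 + 61 × 5 = 1
So 38 × -8 ≡ 1 (mod 61)
The inverse is -8 mod 61 = 53
Verification: 38 × 53 = 2014 = 33 × 61 + 1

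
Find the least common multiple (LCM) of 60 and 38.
1140

First find GCD(60, 38) using the Euclidean algorithm:
60 = 1 × 38 + 22
38 = 1 × 22 + 16
22 = 1 × 16 + 6
16 = 2 × 6 + 4
6 = 1 × 4 + 2
4 = 2 × 2 + 0
GCD(60, 38) = 2

LCM formula: LCM(a, b) = (a × b) / GCD(a, b)
LCM(60, 38) = (60 × 38) / 2
LCM(60, 38) = 2280 / 2
LCM(60, 38) = 1140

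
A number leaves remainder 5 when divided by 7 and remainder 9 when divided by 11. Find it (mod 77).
M = 7 × 11 = 77. M₁ = 11, y₁ ≡ 2 (mod 7). M₂ = 7, y₂ ≡ 8 (mod 11). r = 5×11×2 + 9×7×8 ≡ 75 (mod 77)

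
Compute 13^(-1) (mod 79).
13^(-1) ≡ 73 (mod 79). Verification: 13 × 73 = 949 ≡ 1 (mod 79)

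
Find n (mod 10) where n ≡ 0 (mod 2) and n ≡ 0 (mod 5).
M = 2 × 5 = 10. M₁ = 5, y₁ ≡ 1 (mod 2). M₂ = 2, y₂ ≡ 3 (mod 5). n = 0×5×1 + 0×2×3 ≡ 0 (mod 10)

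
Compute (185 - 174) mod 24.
11

(185 - 174) = 11
11 mod 24 = 11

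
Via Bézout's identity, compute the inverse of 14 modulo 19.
Extended GCD: 14(-4) + 19(3) = 1. So 14^(-1) ≡ 15 ≡ 15 (mod 19). Verify: 14 × 15 = 210 ≡ 1 (mod 19)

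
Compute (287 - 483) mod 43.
19

(287 - 483) = -196
-196 mod 43 = 19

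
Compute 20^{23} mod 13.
2

Using successive squaring:
Binary expansion of 23: 10111
Powers of 20 mod 13 (each is the square of the previous):
  20^1 ≡ 7 (mod 13)
  20^2 ≡ 7² = 49 ≡ 10 (mod 13)
  20^4 ≡ 10² = 100 ≡ 9 (mod 13)
  20^8 ≡ 9² = 81 ≡ 3 (mod 13)
  20^16 ≡ 3² = 9 ≡ 9 (mod 13)
23 = 16 + 4 + 2 + 1, so 20^23 = 20^16 × 20^4 × 20^2 × 20^1 ≡ 9 × 9 × 10 × 7 (mod 13)
Multiplying step by step:
  9 × 9 = 81 ≡ 3 (mod 13)
  3 × 10 = 30 ≡ 4 (mod 13)
  4 × 7 = 28 ≡ 2 (mod 13)
Result: 20^23 ≡ 2 (mod 13)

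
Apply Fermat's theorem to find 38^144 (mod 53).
By Fermat: 38^{52} ≡ 1 (mod 53). 144 = 2×52 + 40. So 38^{144} ≡ 38^{40} ≡ 15 (mod 53)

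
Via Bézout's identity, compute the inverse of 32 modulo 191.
Extended GCD: 32(6) + 191(-1) = 1. So 32^(-1) ≡ 6 ≡ 6 (mod 191). Verify: 32 × 6 = 192 ≡ 1 (mod 191)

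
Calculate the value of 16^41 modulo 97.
Using repeated squaring. 41 = 32 + 8 + 1 (binary 101001). Repeated squaring mod 97: 16^1 ≡ 16; 16^2 ≡ 16² = 256 ≡ 62; 16^4 ≡ 62² = 3844 ≡ 61; 16^8 ≡ 61² = 3721 ≡ 35; 16^16 ≡ 35² = 1225 ≡ 61; 16^32 ≡ 61² = 3721 ≡ 35. Multiply: 16^41 = 16^32 × 16^8 × 16^1 ≡ 35 × 35 × 16 (mod 97): 35 × 35 = 1225 ≡ 61; 61 × 16 = 976 ≡ 6. So 16^41 ≡ 6 (mod 97).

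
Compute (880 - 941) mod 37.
13

(880 - 941) = -61
-61 mod 37 = 13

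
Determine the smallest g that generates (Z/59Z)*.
2

A primitive root g modulo p has order p-1 = 58
Prime divisors of 58: [2, 29]
g is a primitive root iff g^(58/q) ≢ 1 (mod 59) for each prime divisor q
Testing small values:
  g = 2: 2^29 ≡ 58, 2^2 ≡ 4 (mod 59) → none is 1, primitive root!
The smallest primitive root is 2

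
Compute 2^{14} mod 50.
34

Using successive squaring:
Binary expansion of 14: 1110
Powers of 2 mod 50 (each is the square of the previous):
  2^1 ≡ 2 (mod 50)
  2^2 ≡ 2² = 4 ≡ 4 (mod 50)
  2^4 ≡ 4² = 16 ≡ 16 (mod 50)
  2^8 ≡ 16² = 256 ≡ 6 (mod 50)
14 = 8 + 4 + 2, so 2^14 = 2^8 × 2^4 × 2^2 ≡ 6 × 16 × 4 (mod 50)
Multiplying step by step:
  6 × 16 = 96 ≡ 46 (mod 50)
  46 × 4 = 184 ≡ 34 (mod 50)
Result: 2^14 ≡ 34 (mod 50)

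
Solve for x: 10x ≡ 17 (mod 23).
4

Since gcd(10, 23) = 1 divides 17, a solution exists.
Multiply both sides by the inverse of 10 mod 23:
  10^(-1) mod 23 = 7
  x ≡ 7 × 17 ≡ 119 ≡ 4 (mod 23)
Verification: 10 × 4 = 40 = 1 × 23 + 17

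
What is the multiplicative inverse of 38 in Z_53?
7

Using Extended Euclidean Algorithm:
gcd(38, 53) = 1
Bezout coefficients: 38 × 7 + 53 × -5 = 1
So 38 × 7 ≡ 1 (mod 53)
The inverse is 7 mod 53 = 7
Verification: 38 × 7 = 266 = 5 × 53 + 1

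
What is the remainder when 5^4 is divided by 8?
4 = 4 (binary 100). Repeated squaring mod 8: 5^1 ≡ 5; 5^2 ≡ 5² = 25 ≡ 1; 5^4 ≡ 1² = 1 ≡ 1. So 5^4 ≡ 1 (mod 8).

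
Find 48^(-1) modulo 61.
14

Using Extended Euclidean Algorithm:
gcd(48, 61) = 1
Bezout coefficients: 48 × 14 + 61 × -11 = 1
So 48 × 14 ≡ 1 (mod 61)
The inverse is 14 mod 61 = 14
Verification: 48 × 14 = 672 = 11 × 61 + 1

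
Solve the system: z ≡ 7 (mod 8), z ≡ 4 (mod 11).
M = 8 × 11 = 88. M₁ = 11, y₁ ≡ 3 (mod 8). M₂ = 8, y₂ ≡ 7 (mod 11). z = 7×11×3 + 4×8×7 ≡ 15 (mod 88)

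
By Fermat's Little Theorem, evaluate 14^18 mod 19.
By Fermat's Little Theorem, 14^{18} ≡ 1 (mod 19) since 19 is prime and gcd(14, 19) = 1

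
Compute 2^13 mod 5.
Using Fermat: 2^{4} ≡ 1 (mod 5). 13 ≡ 1 (mod 4). So 2^{13} ≡ 2^{1} ≡ 2 (mod 5)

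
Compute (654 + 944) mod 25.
23

(654 + 944) = 1598
1598 mod 25 = 23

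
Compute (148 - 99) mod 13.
10

(148 - 99) = 49
49 mod 13 = 10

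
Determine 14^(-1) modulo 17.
14^(-1) ≡ 11 (mod 17). Verification: 14 × 11 = 154 ≡ 1 (mod 17)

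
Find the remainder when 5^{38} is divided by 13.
By Fermat: 5^{12} ≡ 1 (mod 13). 38 = 3×12 + 2. So 5^{38} ≡ 5^{2} ≡ 12 (mod 13)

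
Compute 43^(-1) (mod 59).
43^(-1) ≡ 11 (mod 59). Verification: 43 × 11 = 473 ≡ 1 (mod 59)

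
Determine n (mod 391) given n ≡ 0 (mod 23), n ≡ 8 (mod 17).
161

Using the Chinese Remainder Theorem:
M = product of moduli = 391
For equation 1: M_1 = 17, 17 ≡ 17 (mod 23), inverse of 17 mod 23 is 19 (check: 17 × 19 = 323 ≡ 1 (mod 23))
For equation 2: M_2 = 23, 23 ≡ 6 (mod 17), inverse of 23 mod 17 is 3 (check: 6 × 3 = 18 ≡ 1 (mod 17))
Combine: n ≡ Σ r_i×M_i×(M_i⁻¹ mod m_i) = 0×17×19 + 8×23×3 = 0 + 552 = 552
552 mod 391 = 161
n ≡ 161 (mod 391)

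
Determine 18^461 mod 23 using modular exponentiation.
Using Fermat: 18^{22} ≡ 1 (mod 23). 461 ≡ 21 (mod 22). So 18^{461} ≡ 18^{21} ≡ 9 (mod 23)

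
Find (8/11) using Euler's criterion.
(8/11) = 8^{5} mod 11 = -1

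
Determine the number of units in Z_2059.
1960

Prime factorization: 2059 = 29 × 71
Using the formula φ(n) = n × Π(1 - 1/p) for each prime factor p:
φ(2059) = 2059 × (1 - 1/29) × (1 - 1/71)
φ(2059) = 1960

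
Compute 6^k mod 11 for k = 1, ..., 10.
g^1, g^2, ..., g^{10} mod 11: {6, 3, 7, 9, 10, 5, 8, 4, 2, 1}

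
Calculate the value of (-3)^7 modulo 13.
(-3) ≡ 10 (mod 13). 7 = 4 + 2 + 1 (binary 111). Repeated squaring mod 13: 10^1 ≡ 10; 10^2 ≡ 10² = 100 ≡ 9; 10^4 ≡ 9² = 81 ≡ 3. Multiply: (-3)^7 ≡ 10^4 × 10^2 × 10^1 ≡ 3 × 9 × 10 (mod 13): 3 × 9 = 27 ≡ 1; 1 × 10 = 10 ≡ 10. So (-3)^7 ≡ 10 (mod 13).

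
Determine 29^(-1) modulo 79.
29^(-1) ≡ 30 (mod 79). Verification: 29 × 30 = 870 ≡ 1 (mod 79)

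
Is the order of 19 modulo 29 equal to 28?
Yes, ord_29(19) = 28.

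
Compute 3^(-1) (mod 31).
3^(-1) ≡ 21 (mod 31). Verification: 3 × 21 = 63 ≡ 1 (mod 31)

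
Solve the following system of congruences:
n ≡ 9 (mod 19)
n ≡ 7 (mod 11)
161

Using the Chinese Remainder Theorem:
M = product of moduli = 209
For equation 1: M_1 = 11, 11 ≡ 11 (mod 19), inverse of 11 mod 19 is 7 (check: 11 × 7 = 77 ≡ 1 (mod 19))
For equation 2: M_2 = 19, 19 ≡ 8 (mod 11), inverse of 19 mod 11 is 7 (check: 8 × 7 = 56 ≡ 1 (mod 11))
Combine: n ≡ Σ r_i×M_i×(M_i⁻¹ mod m_i) = 9×11×7 + 7×19×7 = 693 + 931 = 1624
1624 mod 209 = 161
n ≡ 161 (mod 209)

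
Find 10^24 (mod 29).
Using repeated squaring. 24 = 16 + 8 (binary 11000). Repeated squaring mod 29: 10^1 ≡ 10; 10^2 ≡ 10² = 100 ≡ 13; 10^4 ≡ 13² = 169 ≡ 24; 10^8 ≡ 24² = 576 ≡ 25; 10^16 ≡ 25² = 625 ≡ 16. Multiply: 10^24 = 10^16 × 10^8 ≡ 16 × 25 (mod 29): 16 × 25 = 400 ≡ 23. So 10^24 ≡ 23 (mod 29).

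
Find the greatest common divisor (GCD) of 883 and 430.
1

Using the Euclidean algorithm:
883 = 2 × 430 + 23
430 = 18 × 23 + 16
23 = 1 × 16 + 7
16 = 2 × 7 + 2
7 = 3 × 2 + 1
2 = 2 × 1 + 0

GCD(883, 430) = 1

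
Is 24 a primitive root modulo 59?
Yes

To verify, check if 24^(58/q) ≢ 1 (mod 59) for each prime divisor q of 58
Divisors of 58 = 58: [1, 2, 29, 58]
  24^(58/2) = 24^29 ≡ 58 (mod 59)
  24^(58/29) = 24^2 ≡ 45 (mod 59)
Conclusion: 24 is a primitive root modulo 59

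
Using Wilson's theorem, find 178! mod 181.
(180)! = (178)! × (179) × (180) ≡ -1 (mod 181). So (178)! ≡ -1 × [(180)(179)]^(-1) ≡ 90 (mod 181)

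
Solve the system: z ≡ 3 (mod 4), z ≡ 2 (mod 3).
M = 4 × 3 = 12. M₁ = 3, y₁ ≡ 3 (mod 4). M₂ = 4, y₂ ≡ 1 (mod 3). z = 3×3×3 + 2×4×1 ≡ 11 (mod 12)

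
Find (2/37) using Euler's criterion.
(2/37) = 2^{18} mod 37 = -1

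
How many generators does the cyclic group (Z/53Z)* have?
24

The number of primitive roots modulo p is φ(p-1) = φ(52)
φ(52) = 24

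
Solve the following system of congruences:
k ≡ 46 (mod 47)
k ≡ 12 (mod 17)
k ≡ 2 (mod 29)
15227

Using the Chinese Remainder Theorem:
M = product of moduli = 23171
For equation 1: M_1 = 493, 493 ≡ 23 (mod 47), inverse of 493 mod 47 is 45 (check: 23 × 45 = 1035 ≡ 1 (mod 47))
For equation 2: M_2 = 1363, 1363 ≡ 3 (mod 17), inverse of 1363 mod 17 is 6 (check: 3 × 6 = 18 ≡ 1 (mod 17))
For equation 3: M_3 = 799, 799 ≡ 16 (mod 29), inverse of 799 mod 29 is 20 (check: 16 × 20 = 320 ≡ 1 (mod 29))
Combine: k ≡ Σ r_i×M_i×(M_i⁻¹ mod m_i) = 46×493×45 + 12×1363×6 + 2×799×20 = 1020510 + 98136 + 31960 = 1150606
1150606 mod 23171 = 15227
k ≡ 15227 (mod 23171)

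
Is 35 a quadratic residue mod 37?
By Euler's criterion: 35^{18} ≡ 36 (mod 37). Since this equals -1 (≡ 36), 35 is not a QR.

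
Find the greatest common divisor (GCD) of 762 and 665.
1

Using the Euclidean algorithm:
762 = 1 × 665 + 97
665 = 6 × 97 + 83
97 = 1 × 83 + 14
83 = 5 × 14 + 13
14 = 1 × 13 + 1
13 = 13 × 1 + 0

GCD(762, 665) = 1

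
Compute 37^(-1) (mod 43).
37^(-1) ≡ 7 (mod 43). Verification: 37 × 7 = 259 ≡ 1 (mod 43)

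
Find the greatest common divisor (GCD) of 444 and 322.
2

Using the Euclidean algorithm:
444 = 1 × 322 + 122
322 = 2 × 122 + 78
122 = 1 × 78 + 44
78 = 1 × 44 + 34
44 = 1 × 34 + 10
34 = 3 × 10 + 4
10 = 2 × 4 + 2
4 = 2 × 2 + 0

GCD(444, 322) = 2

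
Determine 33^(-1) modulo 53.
33^(-1) ≡ 45 (mod 53). Verification: 33 × 45 = 1485 ≡ 1 (mod 53)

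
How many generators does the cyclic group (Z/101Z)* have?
40

The number of primitive roots modulo p is φ(p-1) = φ(100)
φ(100) = 40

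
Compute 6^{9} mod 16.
0

Using successive squaring:
Binary expansion of 9: 1001
Powers of 6 mod 16 (each is the square of the previous):
  6^1 ≡ 6 (mod 16)
  6^2 ≡ 6² = 36 ≡ 4 (mod 16)
  6^4 ≡ 4² = 16 ≡ 0 (mod 16)
  6^8 ≡ 0² = 0 ≡ 0 (mod 16)
9 = 8 + 1, so 6^9 = 6^8 × 6^1 ≡ 0 × 6 (mod 16)
Multiplying step by step:
  0 × 6 = 0 ≡ 0 (mod 16)
Result: 6^9 ≡ 0 (mod 16)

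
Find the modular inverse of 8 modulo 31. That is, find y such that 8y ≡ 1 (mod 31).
4

Using Extended Euclidean Algorithm:
gcd(8, 31) = 1
Bezout coefficients: 8 × 4 + 31 × -1 = 1
So 8 × 4 ≡ 1 (mod 31)
The inverse is 4 mod 31 = 4
Verification: 8 × 4 = 32 = 1 × 31 + 1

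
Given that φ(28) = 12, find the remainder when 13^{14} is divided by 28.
By Euler: 13^{12} ≡ 1 (mod 28) since gcd(13, 28) = 1. 14 = 1×12 + 2. So 13^{14} ≡ 13^{2} ≡ 1 (mod 28)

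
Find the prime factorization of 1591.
37 × 43

Divide by primes starting from smallest:
1591 ÷ 37 = 43
43 ÷ 43 = 1

1591 = 37 × 43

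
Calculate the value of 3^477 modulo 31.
Using Fermat: 3^{30} ≡ 1 (mod 31). 477 ≡ 27 (mod 30). So 3^{477} ≡ 3^{27} ≡ 23 (mod 31)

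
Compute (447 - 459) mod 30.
18

(447 - 459) = -12
-12 mod 30 = 18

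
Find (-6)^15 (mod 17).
Using repeated squaring. (-6) ≡ 11 (mod 17). 15 = 8 + 4 + 2 + 1 (binary 1111). Repeated squaring mod 17: 11^1 ≡ 11; 11^2 ≡ 11² = 121 ≡ 2; 11^4 ≡ 2² = 4 ≡ 4; 11^8 ≡ 4² = 16 ≡ 16. Multiply: (-6)^15 ≡ 11^8 × 11^4 × 11^2 × 11^1 ≡ 16 × 4 × 2 × 11 (mod 17): 16 × 4 = 64 ≡ 13; 13 × 2 = 26 ≡ 9; 9 × 11 = 99 ≡ 14. So (-6)^15 ≡ 14 (mod 17).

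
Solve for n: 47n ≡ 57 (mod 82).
71

Since gcd(47, 82) = 1 divides 57, a solution exists.
Multiply both sides by the inverse of 47 mod 82:
  47^(-1) mod 82 = 7
  x ≡ 7 × 57 ≡ 399 ≡ 71 (mod 82)
Verification: 47 × 71 = 3337 = 40 × 82 + 57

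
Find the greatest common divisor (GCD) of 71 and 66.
1

Using the Euclidean algorithm:
71 = 1 × 66 + 5
66 = 13 × 5 + 1
5 = 5 × 1 + 0

GCD(71, 66) = 1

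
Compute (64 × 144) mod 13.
12

(64 × 144) = 9216
9216 mod 13 = 12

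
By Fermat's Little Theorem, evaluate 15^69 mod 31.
By Fermat: 15^{30} ≡ 1 (mod 31). 69 = 2×30 + 9. So 15^{69} ≡ 15^{9} ≡ 29 (mod 31)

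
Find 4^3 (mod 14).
3 = 2 + 1 (binary 11). Repeated squaring mod 14: 4^1 ≡ 4; 4^2 ≡ 4² = 16 ≡ 2. Multiply: 4^3 = 4^2 × 4^1 ≡ 2 × 4 (mod 14): 2 × 4 = 8 ≡ 8. So 4^3 ≡ 8 (mod 14).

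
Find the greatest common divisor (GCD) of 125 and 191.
1

Using the Euclidean algorithm:
125 = 0 × 191 + 125
191 = 1 × 125 + 66
125 = 1 × 66 + 59
66 = 1 × 59 + 7
59 = 8 × 7 + 3
7 = 2 × 3 + 1
3 = 3 × 1 + 0

GCD(125, 191) = 1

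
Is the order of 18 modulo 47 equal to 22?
No, the actual order is 23, not 22.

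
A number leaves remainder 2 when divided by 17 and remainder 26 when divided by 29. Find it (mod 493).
M = 17 × 29 = 493. M₁ = 29, y₁ ≡ 10 (mod 17). M₂ = 17, y₂ ≡ 12 (mod 29). t = 2×29×10 + 26×17×12 ≡ 461 (mod 493)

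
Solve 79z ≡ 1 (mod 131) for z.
79^(-1) ≡ 68 (mod 131). Verification: 79 × 68 = 5372 ≡ 1 (mod 131)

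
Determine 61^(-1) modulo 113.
61^(-1) ≡ 63 (mod 113). Verification: 61 × 63 = 3843 ≡ 1 (mod 113)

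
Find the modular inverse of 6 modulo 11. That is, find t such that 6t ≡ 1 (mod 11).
2

Using Extended Euclidean Algorithm:
gcd(6, 11) = 1
Bezout coefficients: 6 × 2 + 11 × -1 = 1
So 6 × 2 ≡ 1 (mod 11)
The inverse is 2 mod 11 = 2
Verification: 6 × 2 = 12 = 1 × 11 + 1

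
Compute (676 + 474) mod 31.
3

(676 + 474) = 1150
1150 mod 31 = 3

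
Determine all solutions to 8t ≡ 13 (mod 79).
51

Since gcd(8, 79) = 1 divides 13, a solution exists.
Multiply both sides by the inverse of 8 mod 79:
  8^(-1) mod 79 = 10
  x ≡ 10 × 13 ≡ 130 ≡ 51 (mod 79)
Verification: 8 × 51 = 408 = 5 × 79 + 13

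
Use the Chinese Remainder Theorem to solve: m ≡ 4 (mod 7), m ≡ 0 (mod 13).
M = 7 × 13 = 91. M₁ = 13, y₁ ≡ 6 (mod 7). M₂ = 7, y₂ ≡ 2 (mod 13). m = 4×13×6 + 0×7×2 ≡ 39 (mod 91)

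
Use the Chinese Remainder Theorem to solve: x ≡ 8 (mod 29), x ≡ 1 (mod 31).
559

Using the Chinese Remainder Theorem:
M = product of moduli = 899
For equation 1: M_1 = 31, 31 ≡ 2 (mod 29), inverse of 31 mod 29 is 15 (check: 2 × 15 = 30 ≡ 1 (mod 29))
For equation 2: M_2 = 29, 29 ≡ 29 (mod 31), inverse of 29 mod 31 is 15 (check: 29 × 15 = 435 ≡ 1 (mod 31))
Combine: x ≡ Σ r_i×M_i×(M_i⁻¹ mod m_i) = 8×31×15 + 1×29×15 = 3720 + 435 = 4155
4155 mod 899 = 559
x ≡ 559 (mod 899)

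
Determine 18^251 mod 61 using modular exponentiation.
Using Fermat: 18^{60} ≡ 1 (mod 61). 251 ≡ 11 (mod 60). So 18^{251} ≡ 18^{11} ≡ 10 (mod 61)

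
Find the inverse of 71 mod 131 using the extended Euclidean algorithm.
Extended GCD: 71(24) + 131(-13) = 1. So 71^(-1) ≡ 24 ≡ 24 (mod 131). Verify: 71 × 24 = 1704 ≡ 1 (mod 131)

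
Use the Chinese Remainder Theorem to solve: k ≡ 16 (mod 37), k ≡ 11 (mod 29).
127

Using the Chinese Remainder Theorem:
M = product of moduli = 1073
For equation 1: M_1 = 29, 29 ≡ 29 (mod 37), inverse of 29 mod 37 is 23 (check: 29 × 23 = 667 ≡ 1 (mod 37))
For equation 2: M_2 = 37, 37 ≡ 8 (mod 29), inverse of 37 mod 29 is 11 (check: 8 × 11 = 88 ≡ 1 (mod 29))
Combine: k ≡ Σ r_i×M_i×(M_i⁻¹ mod m_i) = 16×29×23 + 11×37×11 = 10672 + 4477 = 15149
15149 mod 1073 = 127
k ≡ 127 (mod 1073)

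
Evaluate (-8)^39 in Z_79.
Using repeated squaring. (-8) ≡ 71 (mod 79). 39 = 32 + 4 + 2 + 1 (binary 100111). Repeated squaring mod 79: 71^1 ≡ 71; 71^2 ≡ 71² = 5041 ≡ 64; 71^4 ≡ 64² = 4096 ≡ 67; 71^8 ≡ 67² = 4489 ≡ 65; 71^16 ≡ 65² = 4225 ≡ 38; 71^32 ≡ 38² = 1444 ≡ 22. Multiply: (-8)^39 ≡ 71^32 × 71^4 × 71^2 × 71^1 ≡ 22 × 67 × 64 × 71 (mod 79): 22 × 67 = 1474 ≡ 52; 52 × 64 = 3328 ≡ 10; 10 × 71 = 710 ≡ 78. So (-8)^39 ≡ 78 (mod 79).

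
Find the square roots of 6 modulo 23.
The square roots of 6 mod 23 are 12 and 11. Verify: 12² = 144 ≡ 6 (mod 23)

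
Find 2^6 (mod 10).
6 = 4 + 2 (binary 110). Repeated squaring mod 10: 2^1 ≡ 2; 2^2 ≡ 2² = 4 ≡ 4; 2^4 ≡ 4² = 16 ≡ 6. Multiply: 2^6 = 2^4 × 2^2 ≡ 6 × 4 (mod 10): 6 × 4 = 24 ≡ 4. So 2^6 ≡ 4 (mod 10).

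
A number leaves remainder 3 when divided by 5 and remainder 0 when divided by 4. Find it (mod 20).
M = 5 × 4 = 20. M₁ = 4, y₁ ≡ 4 (mod 5). M₂ = 5, y₂ ≡ 1 (mod 4). x = 3×4×4 + 0×5×1 ≡ 8 (mod 20)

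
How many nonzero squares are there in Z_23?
For prime 23, there are (p-1)/2 = (23-1)/2 = 11 quadratic residues (excluding 0).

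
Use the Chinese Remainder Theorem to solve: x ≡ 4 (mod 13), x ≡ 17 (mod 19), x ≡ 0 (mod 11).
264

Using the Chinese Remainder Theorem:
M = product of moduli = 2717
For equation 1: M_1 = 209, 209 ≡ 1 (mod 13), inverse of 209 mod 13 is 1 (check: 1 × 1 = 1 ≡ 1 (mod 13))
For equation 2: M_2 = 143, 143 ≡ 10 (mod 19), inverse of 143 mod 19 is 2 (check: 10 × 2 = 20 ≡ 1 (mod 19))
For equation 3: M_3 = 247, 247 ≡ 5 (mod 11), inverse of 247 mod 11 is 9 (check: 5 × 9 = 45 ≡ 1 (mod 11))
Combine: x ≡ Σ r_i×M_i×(M_i⁻¹ mod m_i) = 4×209×1 + 17×143×2 + 0×247×9 = 836 + 4862 + 0 = 5698
5698 mod 2717 = 264
x ≡ 264 (mod 2717)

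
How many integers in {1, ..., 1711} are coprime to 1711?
1624

Prime factorization: 1711 = 29 × 59
Using the formula φ(n) = n × Π(1 - 1/p) for each prime factor p:
φ(1711) = 1711 × (1 - 1/29) × (1 - 1/59)
φ(1711) = 1624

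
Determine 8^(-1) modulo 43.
8^(-1) ≡ 27 (mod 43). Verification: 8 × 27 = 216 ≡ 1 (mod 43)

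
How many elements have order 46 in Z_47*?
Number of primitive roots mod 47 = φ(46) = 22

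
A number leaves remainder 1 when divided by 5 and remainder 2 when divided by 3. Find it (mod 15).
M = 5 × 3 = 15. M₁ = 3, y₁ ≡ 2 (mod 5). M₂ = 5, y₂ ≡ 2 (mod 3). r = 1×3×2 + 2×5×2 ≡ 11 (mod 15)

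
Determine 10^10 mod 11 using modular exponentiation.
10 = 8 + 2 (binary 1010). Repeated squaring mod 11: 10^1 ≡ 10; 10^2 ≡ 10² = 100 ≡ 1; 10^4 ≡ 1² = 1 ≡ 1; 10^8 ≡ 1² = 1 ≡ 1. Multiply: 10^10 = 10^8 × 10^2 ≡ 1 × 1 (mod 11): 1 × 1 = 1 ≡ 1. So 10^10 ≡ 1 (mod 11).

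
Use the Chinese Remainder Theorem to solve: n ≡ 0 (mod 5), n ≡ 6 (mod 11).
50

Using the Chinese Remainder Theorem:
M = product of moduli = 55
For equation 1: M_1 = 11, 11 ≡ 1 (mod 5), inverse of 11 mod 5 is 1 (check: 1 × 1 = 1 ≡ 1 (mod 5))
For equation 2: M_2 = 5, 5 ≡ 5 (mod 11), inverse of 5 mod 11 is 9 (check: 5 × 9 = 45 ≡ 1 (mod 11))
Combine: n ≡ Σ r_i×M_i×(M_i⁻¹ mod m_i) = 0×11×1 + 6×5×9 = 0 + 270 = 270
270 mod 55 = 50
n ≡ 50 (mod 55)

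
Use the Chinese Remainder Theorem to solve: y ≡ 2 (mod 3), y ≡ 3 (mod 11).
M = 3 × 11 = 33. M₁ = 11, y₁ ≡ 2 (mod 3). M₂ = 3, y₂ ≡ 4 (mod 11). y = 2×11×2 + 3×3×4 ≡ 14 (mod 33)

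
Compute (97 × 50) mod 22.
10

(97 × 50) = 4850
4850 mod 22 = 10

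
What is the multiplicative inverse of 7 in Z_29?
7^(-1) ≡ 25 (mod 29). Verification: 7 × 25 = 175 ≡ 1 (mod 29)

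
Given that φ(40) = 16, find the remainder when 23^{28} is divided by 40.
By Euler: 23^{16} ≡ 1 (mod 40) since gcd(23, 40) = 1. 28 = 1×16 + 12. So 23^{28} ≡ 23^{12} ≡ 1 (mod 40)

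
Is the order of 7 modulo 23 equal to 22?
Yes, ord_23(7) = 22.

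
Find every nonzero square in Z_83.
QRs mod 83: {1, 3, 4, 7, 9, 10, 11, 12, 16, 17, 21, 23, 25, 26, 27, 28, 29, 30, 31, 33, 36, 37, 38, 40, 41, 44, 48, 49, 51, 59, 61, 63, 64, 65, 68, 69, 70, 75, 77, 78, 81}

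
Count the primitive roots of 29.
12

The number of primitive roots modulo p is φ(p-1) = φ(28)
φ(28) = 12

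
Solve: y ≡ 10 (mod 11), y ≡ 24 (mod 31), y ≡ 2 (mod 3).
M = 11 × 31 × 3 = 1023. M₁ = 93, y₁ ≡ 9 (mod 11). M₂ = 33, y₂ ≡ 16 (mod 31). M₃ = 341, y₃ ≡ 2 (mod 3). y = 10×93×9 + 24×33×16 + 2×341×2 ≡ 923 (mod 1023)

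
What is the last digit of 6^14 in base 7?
Using Fermat: 6^{6} ≡ 1 (mod 7). 14 ≡ 2 (mod 6). So 6^{14} ≡ 6^{2} ≡ 1 (mod 7)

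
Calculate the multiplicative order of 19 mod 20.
Powers of 19 mod 20: 19^1≡19, 19^2≡1. Order = 2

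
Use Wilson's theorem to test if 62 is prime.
(61)! mod 62 = 0. Since 0 ≢ -1 (mod 62), 62 is not prime.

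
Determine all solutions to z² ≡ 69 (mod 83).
The square roots of 69 mod 83 are 61 and 22. Verify: 61² = 3721 ≡ 69 (mod 83)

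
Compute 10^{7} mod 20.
0

Using successive squaring:
Binary expansion of 7: 111
Powers of 10 mod 20 (each is the square of the previous):
  10^1 ≡ 10 (mod 20)
  10^2 ≡ 10² = 100 ≡ 0 (mod 20)
  10^4 ≡ 0² = 0 ≡ 0 (mod 20)
7 = 4 + 2 + 1, so 10^7 = 10^4 × 10^2 × 10^1 ≡ 0 × 0 × 10 (mod 20)
Multiplying step by step:
  0 × 0 = 0 ≡ 0 (mod 20)
  0 × 10 = 0 ≡ 0 (mod 20)
Result: 10^7 ≡ 0 (mod 20)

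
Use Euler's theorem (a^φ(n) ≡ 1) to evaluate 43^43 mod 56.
By Euler: 43^{24} ≡ 1 (mod 56) since gcd(43, 56) = 1. 43 = 1×24 + 19. So 43^{43} ≡ 43^{19} ≡ 43 (mod 56)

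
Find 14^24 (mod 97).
Using repeated squaring. 24 = 16 + 8 (binary 11000). Repeated squaring mod 97: 14^1 ≡ 14; 14^2 ≡ 14² = 196 ≡ 2; 14^4 ≡ 2² = 4 ≡ 4; 14^8 ≡ 4² = 16 ≡ 16; 14^16 ≡ 16² = 256 ≡ 62. Multiply: 14^24 = 14^16 × 14^8 ≡ 62 × 16 (mod 97): 62 × 16 = 992 ≡ 22. So 14^24 ≡ 22 (mod 97).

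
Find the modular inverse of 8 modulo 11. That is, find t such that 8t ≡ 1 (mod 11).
7

Using Extended Euclidean Algorithm:
gcd(8, 11) = 1
Bezout coefficients: 8 × -4 + 11 × 3 = 1
So 8 × -4 ≡ 1 (mod 11)
The inverse is -4 mod 11 = 7
Verification: 8 × 7 = 56 = 5 × 11 + 1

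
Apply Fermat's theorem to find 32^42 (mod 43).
By Fermat's Little Theorem, 32^{42} ≡ 1 (mod 43) since 43 is prime and gcd(32, 43) = 1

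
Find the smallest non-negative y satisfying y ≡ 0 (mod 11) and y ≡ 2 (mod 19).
M = 11 × 19 = 209. M₁ = 19, y₁ ≡ 7 (mod 11). M₂ = 11, y₂ ≡ 7 (mod 19). y = 0×19×7 + 2×11×7 ≡ 154 (mod 209)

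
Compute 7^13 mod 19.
Using repeated squaring. 13 = 8 + 4 + 1 (binary 1101). Repeated squaring mod 19: 7^1 ≡ 7; 7^2 ≡ 7² = 49 ≡ 11; 7^4 ≡ 11² = 121 ≡ 7; 7^8 ≡ 7² = 49 ≡ 11. Multiply: 7^13 = 7^8 × 7^4 × 7^1 ≡ 11 × 7 × 7 (mod 19): 11 × 7 = 77 ≡ 1; 1 × 7 = 7 ≡ 7. So 7^13 ≡ 7 (mod 19).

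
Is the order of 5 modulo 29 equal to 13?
No, the actual order is 14, not 13.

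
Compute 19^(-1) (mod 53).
19^(-1) ≡ 14 (mod 53). Verification: 19 × 14 = 266 ≡ 1 (mod 53)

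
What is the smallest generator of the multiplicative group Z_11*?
p - 1 = 10 has prime divisors 2, 5. h is a primitive root mod 11 iff h^(10/q) ≢ 1 (mod 11) for each such q.
h = 2: 2^5 ≡ 10, 2^2 ≡ 4 (mod 11); none is 1, so 2 has order 10 and is a primitive root.
The smallest primitive root mod 11 is g = 2.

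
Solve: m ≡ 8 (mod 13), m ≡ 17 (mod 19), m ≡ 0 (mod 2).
M = 13 × 19 × 2 = 494. M₁ = 38, y₁ ≡ 12 (mod 13). M₂ = 26, y₂ ≡ 11 (mod 19). M₃ = 247, y₃ ≡ 1 (mod 2). m = 8×38×12 + 17×26×11 + 0×247×1 ≡ 112 (mod 494)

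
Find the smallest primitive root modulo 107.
p - 1 = 106 has prime divisors 2, 53. h is a primitive root mod 107 iff h^(106/q) ≢ 1 (mod 107) for each such q.
h = 2: 2^53 ≡ 106, 2^2 ≡ 4 (mod 107); none is 1, so 2 has order 106 and is a primitive root.
The smallest primitive root mod 107 is g = 2.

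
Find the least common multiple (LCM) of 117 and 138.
5382

First find GCD(117, 138) using the Euclidean algorithm:
117 = 0 × 138 + 117
138 = 1 × 117 + 21
117 = 5 × 21 + 12
21 = 1 × 12 + 9
12 = 1 × 9 + 3
9 = 3 × 3 + 0
GCD(117, 138) = 3

LCM formula: LCM(a, b) = (a × b) / GCD(a, b)
LCM(117, 138) = (117 × 138) / 3
LCM(117, 138) = 16146 / 3
LCM(117, 138) = 5382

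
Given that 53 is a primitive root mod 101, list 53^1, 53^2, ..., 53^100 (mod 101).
g^1, g^2, ..., g^{100} mod 101: {53, 82, 3, 58, 44, 9, 73, 31, 27, 17, 93, 81, 51, 77, 41, 52, 29, 22, 55, 87, 66, 64, 59, 97, 91, 76, 89, 71, 26, 65, 11, 78, 94, 33, 32, 80, 99, 96, 38, 95, 86, 13, 83, 56, 39, 47, 67, 16, 40, 100, 48, 19, 98, 43, 57, 92, 28, 70, 74, 84, 8, 20, 50, 24, 60, 49, 72, 79, 46, 14, 35, 37, 42, 4, 10, 25, 12, 30, 75, 36, 90, 23, 7, 68, 69, 21, 2, 5, 63, 6, 15, 88, 18, 45, 62, 54, 34, 85, 61, 1}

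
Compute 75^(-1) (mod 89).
75^(-1) ≡ 19 (mod 89). Verification: 75 × 19 = 1425 ≡ 1 (mod 89)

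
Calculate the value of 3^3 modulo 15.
3 = 2 + 1 (binary 11). Repeated squaring mod 15: 3^1 ≡ 3; 3^2 ≡ 3² = 9 ≡ 9. Multiply: 3^3 = 3^2 × 3^1 ≡ 9 × 3 (mod 15): 9 × 3 = 27 ≡ 12. So 3^3 ≡ 12 (mod 15).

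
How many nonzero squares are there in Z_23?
For prime 23, there are (p-1)/2 = (23-1)/2 = 11 quadratic residues (excluding 0).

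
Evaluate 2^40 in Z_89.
Using repeated squaring. 40 = 32 + 8 (binary 101000). Repeated squaring mod 89: 2^1 ≡ 2; 2^2 ≡ 2² = 4 ≡ 4; 2^4 ≡ 4² = 16 ≡ 16; 2^8 ≡ 16² = 256 ≡ 78; 2^16 ≡ 78² = 6084 ≡ 32; 2^32 ≡ 32² = 1024 ≡ 45. Multiply: 2^40 = 2^32 × 2^8 ≡ 45 × 78 (mod 89): 45 × 78 = 3510 ≡ 39. So 2^40 ≡ 39 (mod 89).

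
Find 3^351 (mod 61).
Using Fermat: 3^{60} ≡ 1 (mod 61). 351 ≡ 51 (mod 60). So 3^{351} ≡ 3^{51} ≡ 3 (mod 61)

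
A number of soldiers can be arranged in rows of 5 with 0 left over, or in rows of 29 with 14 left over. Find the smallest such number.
M = 5 × 29 = 145. M₁ = 29, y₁ ≡ 4 (mod 5). M₂ = 5, y₂ ≡ 6 (mod 29). n = 0×29×4 + 14×5×6 ≡ 130 (mod 145). The smallest positive such number is 130.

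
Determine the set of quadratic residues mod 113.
QRs mod 113: {1, 2, 4, 7, 8, 9, 11, 13, 14, 15, 16, 18, 22, 25, 26, 28, 30, 31, 32, 36, 41, 44, 49, 50, 51, 52, 53, 56, 57, 60, 61, 62, 63, 64, 69, 72, 77, 81, 82, 83, 85, 87, 88, 91, 95, 97, 98, 99, 100, 102, 104, 105, 106, 109, 111, 112}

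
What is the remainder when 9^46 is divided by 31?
Using Fermat: 9^{30} ≡ 1 (mod 31). 46 ≡ 16 (mod 30). So 9^{46} ≡ 9^{16} ≡ 9 (mod 31)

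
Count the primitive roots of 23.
10

The number of primitive roots modulo p is φ(p-1) = φ(22)
φ(22) = 10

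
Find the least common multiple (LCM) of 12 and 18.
36

First find GCD(12, 18) using the Euclidean algorithm:
12 = 0 × 18 + 12
18 = 1 × 12 + 6
12 = 2 × 6 + 0
GCD(12, 18) = 6

LCM formula: LCM(a, b) = (a × b) / GCD(a, b)
LCM(12, 18) = (12 × 18) / 6
LCM(12, 18) = 216 / 6
LCM(12, 18) = 36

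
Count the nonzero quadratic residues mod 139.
For prime 139, there are (p-1)/2 = (139-1)/2 = 69 quadratic residues (excluding 0).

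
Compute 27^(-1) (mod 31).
27^(-1) ≡ 23 (mod 31). Verification: 27 × 23 = 621 ≡ 1 (mod 31)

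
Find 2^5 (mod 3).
5 = 4 + 1 (binary 101). Repeated squaring mod 3: 2^1 ≡ 2; 2^2 ≡ 2² = 4 ≡ 1; 2^4 ≡ 1² = 1 ≡ 1. Multiply: 2^5 = 2^4 × 2^1 ≡ 1 × 2 (mod 3): 1 × 2 = 2 ≡ 2. So 2^5 ≡ 2 (mod 3).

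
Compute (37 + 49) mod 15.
11

(37 + 49) = 86
86 mod 15 = 11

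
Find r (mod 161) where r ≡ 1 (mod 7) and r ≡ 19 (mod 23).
M = 7 × 23 = 161. M₁ = 23, y₁ ≡ 4 (mod 7). M₂ = 7, y₂ ≡ 10 (mod 23). r = 1×23×4 + 19×7×10 ≡ 134 (mod 161)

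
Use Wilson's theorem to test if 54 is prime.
(53)! mod 54 = 0. Since 0 ≢ -1 (mod 54), 54 is not prime.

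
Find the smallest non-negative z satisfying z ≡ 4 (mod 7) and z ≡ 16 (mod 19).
M = 7 × 19 = 133. M₁ = 19, y₁ ≡ 3 (mod 7). M₂ = 7, y₂ ≡ 11 (mod 19). z = 4×19×3 + 16×7×11 ≡ 130 (mod 133)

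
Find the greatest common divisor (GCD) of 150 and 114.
6

Using the Euclidean algorithm:
150 = 1 × 114 + 36
114 = 3 × 36 + 6
36 = 6 × 6 + 0

GCD(150, 114) = 6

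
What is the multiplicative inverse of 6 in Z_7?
6

Using Extended Euclidean Algorithm:
gcd(6, 7) = 1
Bezout coefficients: 6 × -1 + 7 × 1 = 1
So 6 × -1 ≡ 1 (mod 7)
The inverse is -1 mod 7 = 6
Verification: 6 × 6 = 36 = 5 × 7 + 1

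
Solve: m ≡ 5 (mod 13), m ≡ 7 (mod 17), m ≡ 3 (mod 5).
M = 13 × 17 × 5 = 1105. M₁ = 85, y₁ ≡ 2 (mod 13). M₂ = 65, y₂ ≡ 11 (mod 17). M₃ = 221, y₃ ≡ 1 (mod 5). m = 5×85×2 + 7×65×11 + 3×221×1 ≡ 993 (mod 1105)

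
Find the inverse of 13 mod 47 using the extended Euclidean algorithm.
Extended GCD: 13(-18) + 47(5) = 1. So 13^(-1) ≡ 29 ≡ 29 (mod 47). Verify: 13 × 29 = 377 ≡ 1 (mod 47)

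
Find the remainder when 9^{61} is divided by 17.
By Fermat: 9^{16} ≡ 1 (mod 17). 61 = 3×16 + 13. So 9^{61} ≡ 9^{13} ≡ 8 (mod 17)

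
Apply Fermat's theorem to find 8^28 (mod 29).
By Fermat's Little Theorem, 8^{28} ≡ 1 (mod 29) since 29 is prime and gcd(8, 29) = 1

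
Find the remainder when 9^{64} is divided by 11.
By Fermat: 9^{10} ≡ 1 (mod 11). 64 = 6×10 + 4. So 9^{64} ≡ 9^{4} ≡ 5 (mod 11)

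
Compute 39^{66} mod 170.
161

Using successive squaring:
Binary expansion of 66: 1000010
Powers of 39 mod 170 (each is the square of the previous):
  39^1 ≡ 39 (mod 170)
  39^2 ≡ 39² = 1521 ≡ 161 (mod 170)
  39^4 ≡ 161² = 25921 ≡ 81 (mod 170)
  39^8 ≡ 81² = 6561 ≡ 101 (mod 170)
  39^16 ≡ 101² = 10201 ≡ 1 (mod 170)
  39^32 ≡ 1² = 1 ≡ 1 (mod 170)
  39^64 ≡ 1² = 1 ≡ 1 (mod 170)
66 = 64 + 2, so 39^66 = 39^64 × 39^2 ≡ 1 × 161 (mod 170)
Multiplying step by step:
  1 × 161 = 161 ≡ 161 (mod 170)
Result: 39^66 ≡ 161 (mod 170)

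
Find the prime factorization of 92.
2^2 × 23

Divide by primes starting from smallest:
92 ÷ 2 = 46
46 ÷ 2 = 23
23 ÷ 23 = 1

92 = 2^2 × 23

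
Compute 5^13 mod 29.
Using repeated squaring. 13 = 8 + 4 + 1 (binary 1101). Repeated squaring mod 29: 5^1 ≡ 5; 5^2 ≡ 5² = 25 ≡ 25; 5^4 ≡ 25² = 625 ≡ 16; 5^8 ≡ 16² = 256 ≡ 24. Multiply: 5^13 = 5^8 × 5^4 × 5^1 ≡ 24 × 16 × 5 (mod 29): 24 × 16 = 384 ≡ 7; 7 × 5 = 35 ≡ 6. So 5^13 ≡ 6 (mod 29).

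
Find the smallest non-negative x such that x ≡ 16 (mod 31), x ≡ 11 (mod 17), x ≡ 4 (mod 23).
6743

Using the Chinese Remainder Theorem:
M = product of moduli = 12121
For equation 1: M_1 = 391, 391 ≡ 19 (mod 31), inverse of 391 mod 31 is 18 (check: 19 × 18 = 342 ≡ 1 (mod 31))
For equation 2: M_2 = 713, 713 ≡ 16 (mod 17), inverse of 713 mod 17 is 16 (check: 16 × 16 = 256 ≡ 1 (mod 17))
For equation 3: M_3 = 527, 527 ≡ 21 (mod 23), inverse of 527 mod 23 is 11 (check: 21 × 11 = 231 ≡ 1 (mod 23))
Combine: x ≡ Σ r_i×M_i×(M_i⁻¹ mod m_i) = 16×391×18 + 11×713×16 + 4×527×11 = 112608 + 125488 + 23188 = 261284
261284 mod 12121 = 6743
x ≡ 6743 (mod 12121)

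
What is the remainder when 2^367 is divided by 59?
Using Fermat: 2^{58} ≡ 1 (mod 59). 367 ≡ 19 (mod 58). So 2^{367} ≡ 2^{19} ≡ 14 (mod 59)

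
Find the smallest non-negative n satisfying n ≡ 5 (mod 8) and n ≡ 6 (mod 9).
M = 8 × 9 = 72. M₁ = 9, y₁ ≡ 1 (mod 8). M₂ = 8, y₂ ≡ 8 (mod 9). n = 5×9×1 + 6×8×8 ≡ 69 (mod 72)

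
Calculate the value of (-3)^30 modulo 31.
Using Fermat: (-3)^{30} ≡ 1 (mod 31). 30 ≡ 0 (mod 30). So (-3)^{30} ≡ (-3)^{0} ≡ 1 (mod 31)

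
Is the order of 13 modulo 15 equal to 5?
No, the actual order is 4, not 5.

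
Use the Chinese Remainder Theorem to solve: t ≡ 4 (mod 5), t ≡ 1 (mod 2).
M = 5 × 2 = 10. M₁ = 2, y₁ ≡ 3 (mod 5). M₂ = 5, y₂ ≡ 1 (mod 2). t = 4×2×3 + 1×5×1 ≡ 9 (mod 10)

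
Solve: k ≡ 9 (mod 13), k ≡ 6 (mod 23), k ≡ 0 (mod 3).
M = 13 × 23 × 3 = 897. M₁ = 69, y₁ ≡ 10 (mod 13). M₂ = 39, y₂ ≡ 13 (mod 23). M₃ = 299, y₃ ≡ 2 (mod 3). k = 9×69×10 + 6×39×13 + 0×299×2 ≡ 282 (mod 897)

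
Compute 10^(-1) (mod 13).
10^(-1) ≡ 4 (mod 13). Verification: 10 × 4 = 40 ≡ 1 (mod 13)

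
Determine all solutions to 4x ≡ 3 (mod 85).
22

Since gcd(4, 85) = 1 divides 3, a solution exists.
Multiply both sides by the inverse of 4 mod 85:
  4^(-1) mod 85 = 64
  x ≡ 64 × 3 ≡ 192 ≡ 22 (mod 85)
Verification: 4 × 22 = 88 = 1 × 85 + 3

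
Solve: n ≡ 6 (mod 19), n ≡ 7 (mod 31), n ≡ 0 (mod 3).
M = 19 × 31 × 3 = 1767. M₁ = 93, y₁ ≡ 9 (mod 19). M₂ = 57, y₂ ≡ 6 (mod 31). M₃ = 589, y₃ ≡ 1 (mod 3). n = 6×93×9 + 7×57×6 + 0×589×1 ≡ 348 (mod 1767)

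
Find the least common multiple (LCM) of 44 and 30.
660

First find GCD(44, 30) using the Euclidean algorithm:
44 = 1 × 30 + 14
30 = 2 × 14 + 2
14 = 7 × 2 + 0
GCD(44, 30) = 2

LCM formula: LCM(a, b) = (a × b) / GCD(a, b)
LCM(44, 30) = (44 × 30) / 2
LCM(44, 30) = 1320 / 2
LCM(44, 30) = 660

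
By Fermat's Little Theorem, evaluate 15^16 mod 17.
By Fermat's Little Theorem, 15^{16} ≡ 1 (mod 17) since 17 is prime and gcd(15, 17) = 1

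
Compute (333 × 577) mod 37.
0

(333 × 577) = 192141
192141 mod 37 = 0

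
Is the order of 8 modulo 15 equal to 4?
Yes, ord_15(8) = 4.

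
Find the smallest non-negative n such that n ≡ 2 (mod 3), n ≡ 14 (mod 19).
14

Using the Chinese Remainder Theorem:
M = product of moduli = 57
For equation 1: M_1 = 19, 19 ≡ 1 (mod 3), inverse of 19 mod 3 is 1 (check: 1 × 1 = 1 ≡ 1 (mod 3))
For equation 2: M_2 = 3, 3 ≡ 3 (mod 19), inverse of 3 mod 19 is 13 (check: 3 × 13 = 39 ≡ 1 (mod 19))
Combine: n ≡ Σ r_i×M_i×(M_i⁻¹ mod m_i) = 2×19×1 + 14×3×13 = 38 + 546 = 584
584 mod 57 = 14
n ≡ 14 (mod 57)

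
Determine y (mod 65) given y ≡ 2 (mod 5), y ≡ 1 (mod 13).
27

Using the Chinese Remainder Theorem:
M = product of moduli = 65
For equation 1: M_1 = 13, 13 ≡ 3 (mod 5), inverse of 13 mod 5 is 2 (check: 3 × 2 = 6 ≡ 1 (mod 5))
For equation 2: M_2 = 5, 5 ≡ 5 (mod 13), inverse of 5 mod 13 is 8 (check: 5 × 8 = 40 ≡ 1 (mod 13))
Combine: y ≡ Σ r_i×M_i×(M_i⁻¹ mod m_i) = 2×13×2 + 1×5×8 = 52 + 40 = 92
92 mod 65 = 27
y ≡ 27 (mod 65)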